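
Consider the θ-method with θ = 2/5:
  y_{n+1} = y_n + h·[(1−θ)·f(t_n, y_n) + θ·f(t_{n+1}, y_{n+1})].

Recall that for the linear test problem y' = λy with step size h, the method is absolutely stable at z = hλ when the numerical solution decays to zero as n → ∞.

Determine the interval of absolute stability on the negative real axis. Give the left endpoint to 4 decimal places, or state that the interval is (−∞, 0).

On y'=λy, z=hλ:
  y_{n+1} = y_n + z·[3/5·y_n + 2/5·y_{n+1}] ⇒ (1 − 2/5z)y_{n+1} = (1 + 3/5z)y_n
  Hence R(z) = (1 + 3/5z)/(1 − 2/5z).

Boundary: |R(x)|=1, x<0.
x=-0.35: |R|=0.6930
R=−1: 1+3/5x = −1+2/5x ⇒ -1/5x=2 ⇒ x=2/(-1/5)=-10.0000
Confirm numerically:
  x=-8.972: |R|=0.95520 <1
  x=-7.744: |R|=0.88989 <1
  x=-5.549: |R|=0.72351 <1
  x=-4.772: |R|=0.64054 <1
  x=-10.517: |R|=1.01986 >1
  x=-10.199: |R|=1.00784 >1
  x=-10.117: |R|=1.00464 >1
So |R|<1 on (-10.0000, 0).

(-10.0000, 0).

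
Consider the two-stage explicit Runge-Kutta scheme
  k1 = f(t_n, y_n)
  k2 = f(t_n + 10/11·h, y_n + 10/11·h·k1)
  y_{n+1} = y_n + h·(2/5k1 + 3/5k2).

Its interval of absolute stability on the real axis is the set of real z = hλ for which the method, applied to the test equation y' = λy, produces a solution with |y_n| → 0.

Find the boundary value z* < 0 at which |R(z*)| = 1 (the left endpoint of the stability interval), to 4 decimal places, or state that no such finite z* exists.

z* = -1.8333.

With y'=λy (z=hλ):
  k1=λy_n ⇒ h·k1=z·y_n;  k2=λ(1+10/11z)y_n ⇒ h·k2=z(1+10/11z)y_n
  y_{n+1}/y_n = 1 + 2/5z + 3/5z(1+10/11z) = 1 + z + 6/11z²
  so R(z) = 1 + z + 6/11z².

Boundary: |R(x)|=1, x<0.
x=-1.39: |R|=0.6639
R=1: x+6/11x²=0 ⇒ x=−11/6=-1.8333; min R=1−1/(4·6/11)=0.5417>−1
Confirm numerically:
  x=-1.688: |R|=0.86619 <1
  x=-1.560: |R|=0.76742 <1
  x=-0.978: |R|=0.54372 <1
  x=-2.432: |R|=1.79416 >1
  x=-2.176: |R|=1.40671 >1
  x=-1.925: |R|=1.09625 >1
Stable set (-1.8333, 0).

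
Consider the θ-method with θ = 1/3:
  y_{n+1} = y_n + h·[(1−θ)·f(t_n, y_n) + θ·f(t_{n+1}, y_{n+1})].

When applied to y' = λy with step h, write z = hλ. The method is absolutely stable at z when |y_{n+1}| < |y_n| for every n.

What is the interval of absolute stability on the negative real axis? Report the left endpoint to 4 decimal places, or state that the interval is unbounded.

Test eqn y'=λy, z=hλ:
  y_{n+1} = y_n + z·[2/3·y_n + 1/3·y_{n+1}] ⇒ (1 − 1/3z)y_{n+1} = (1 + 2/3z)y_n
  ⇒ R(z) = (1 + 2/3z)/(1 − 1/3z).

Boundary: |R(x)|=1, x<0.
x=-0.67: |R|=0.4523
R=−1: 1+2/3x = −1+1/3x ⇒ -1/3x=2 ⇒ x=2/(-1/3)=-6.0000
Confirm numerically:
  x=-4.131: |R|=0.73790 <1
  x=-3.897: |R|=0.69508 <1
  x=-2.975: |R|=0.49372 <1
  x=-2.914: |R|=0.47819 <1
  x=-6.311: |R|=1.03340 >1
  x=-6.052: |R|=1.00574 >1
Stable set (-6.0000, 0).

(-6.0000, 0).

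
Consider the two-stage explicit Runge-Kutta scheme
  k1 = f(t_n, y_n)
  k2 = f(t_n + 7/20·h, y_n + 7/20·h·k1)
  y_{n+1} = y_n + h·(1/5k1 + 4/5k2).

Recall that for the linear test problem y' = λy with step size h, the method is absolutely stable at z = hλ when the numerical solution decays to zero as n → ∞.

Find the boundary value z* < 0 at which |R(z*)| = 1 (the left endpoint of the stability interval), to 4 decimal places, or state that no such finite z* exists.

left endpoint -3.5714.

On y'=λy, z=hλ:
  k1=λy_n ⇒ h·k1=z·y_n;  k2=λ(1+7/20z)y_n ⇒ h·k2=z(1+7/20z)y_n
  y_{n+1}/y_n = 1 + 1/5z + 4/5z(1+7/20z) = 1 + z + 7/25z²
  so R(z) = 1 + z + 7/25z².

Find x<0 with |R(x)|<1.
x=-0.53: |R|=0.5487
R=1: x+7/25x²=0 ⇒ x=−25/7=-3.5714; min R=1−1/(4·7/25)=0.1071>−1
Confirm numerically:
  x=-2.530: |R|=0.26225 <1
  x=-2.388: |R|=0.20871 <1
  x=-2.003: |R|=0.12036 <1
  x=-1.730: |R|=0.10801 <1
  x=-4.151: |R|=1.67362 >1
  x=-3.912: |R|=1.37305 >1
Stable set (-3.5714, 0).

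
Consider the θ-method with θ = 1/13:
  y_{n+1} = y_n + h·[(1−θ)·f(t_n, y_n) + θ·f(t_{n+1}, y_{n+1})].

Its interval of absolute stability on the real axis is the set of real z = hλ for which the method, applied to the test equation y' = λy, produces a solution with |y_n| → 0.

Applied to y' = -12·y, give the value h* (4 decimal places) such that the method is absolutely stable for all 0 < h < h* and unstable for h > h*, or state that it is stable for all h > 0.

(-2.3636,0); λ=-12 ⇒ h* = (26/11)/12 = 0.1970.

On y'=λy, z=hλ:
  y_{n+1} = y_n + z·[12/13·y_n + 1/13·y_{n+1}] ⇒ (1 − 1/13z)y_{n+1} = (1 + 12/13z)y_n
  Hence R(z) = (1 + 12/13z)/(1 − 1/13z).

Find x<0 with |R(x)|<1.
x=-1.58: |R|=0.4088
R=−1: 1+12/13x = −1+1/13x ⇒ -11/13x=2 ⇒ x=2/(-11/13)=-2.3636
Confirm numerically:
  x=-1.836: |R|=0.60879 <1
  x=-1.670: |R|=0.47989 <1
  x=-1.519: |R|=0.36008 <1
  x=-1.076: |R|=0.00625 <1
  x=-2.722: |R|=1.25073 >1
  x=-2.672: |R|=1.21644 >1
  x=-2.442: |R|=1.05582 >1
So |R|<1 on (-2.3636, 0).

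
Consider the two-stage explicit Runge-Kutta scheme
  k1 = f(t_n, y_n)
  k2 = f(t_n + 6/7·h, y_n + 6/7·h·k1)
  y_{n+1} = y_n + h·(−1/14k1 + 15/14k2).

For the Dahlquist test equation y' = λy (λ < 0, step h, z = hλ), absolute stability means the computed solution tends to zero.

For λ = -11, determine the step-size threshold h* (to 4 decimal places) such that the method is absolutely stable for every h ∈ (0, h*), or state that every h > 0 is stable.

Set f=λy, z=hλ:
  k1=λy_n ⇒ h·k1=z·y_n;  k2=λ(1+6/7z)y_n ⇒ h·k2=z(1+6/7z)y_n
  y_{n+1}/y_n = 1 − 1/14z + 15/14z(1+6/7z) = 1 + z + 45/49z²
  R(z) = 1 + z + 45/49z².

Solve |R(x)|<1 on ℝ⁻.
x=-0.99: |R|=0.9101
R=1: x+45/49x²=0 ⇒ x=−49/45=-1.0889; min R=1−1/(4·45/49)=0.7278>−1
Confirm numerically:
  x=-0.708: |R|=0.75234 <1
  x=-0.529: |R|=0.72800 <1
  x=-0.491: |R|=0.73040 <1
  x=-1.372: |R|=1.35672 >1
  x=-1.369: |R|=1.35217 >1
  x=-1.174: |R|=1.09176 >1
So |R|<1 on (-1.0889, 0).

(-1.0889,0); λ=-11 ⇒ h* = (49/45)/11 = 0.0990.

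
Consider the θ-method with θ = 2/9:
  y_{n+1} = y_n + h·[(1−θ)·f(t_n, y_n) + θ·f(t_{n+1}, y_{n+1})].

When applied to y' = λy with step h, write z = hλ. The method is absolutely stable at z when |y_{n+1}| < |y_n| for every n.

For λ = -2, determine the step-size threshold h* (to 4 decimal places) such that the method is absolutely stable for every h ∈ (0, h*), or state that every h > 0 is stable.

(-3.6000,0); λ=-2 ⇒ h* = (18/5)/2 = 1.8000.

On y'=λy, z=hλ:
  y_{n+1} = y_n + z·[7/9·y_n + 2/9·y_{n+1}] ⇒ (1 − 2/9z)y_{n+1} = (1 + 7/9z)y_n
  Hence R(z) = (1 + 7/9z)/(1 − 2/9z).

Find x<0 with |R(x)|<1.
x=-0.95: |R|=0.2156
R=−1: 1+7/9x = −1+2/9x ⇒ -5/9x=2 ⇒ x=2/(-5/9)=-3.6000
Confirm numerically:
  x=-2.685: |R|=0.68163 <1
  x=-1.996: |R|=0.38270 <1
  x=-1.712: |R|=0.24018 <1
  x=-1.662: |R|=0.21373 <1
  x=-4.014: |R|=1.12156 >1
  x=-4.011: |R|=1.12073 >1
So |R|<1 on (-3.6000, 0).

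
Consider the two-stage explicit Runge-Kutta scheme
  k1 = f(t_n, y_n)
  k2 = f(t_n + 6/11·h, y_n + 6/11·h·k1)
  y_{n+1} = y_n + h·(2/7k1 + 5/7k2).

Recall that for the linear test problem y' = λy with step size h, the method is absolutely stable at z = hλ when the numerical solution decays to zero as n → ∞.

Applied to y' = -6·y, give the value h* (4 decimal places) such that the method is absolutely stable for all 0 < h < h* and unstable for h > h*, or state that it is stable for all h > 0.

(-2.5667,0); λ=-6 ⇒ h* = (77/30)/6 = 0.4278.

Set f=λy, z=hλ:
  k1=λy_n ⇒ h·k1=z·y_n;  k2=λ(1+6/11z)y_n ⇒ h·k2=z(1+6/11z)y_n
  y_{n+1}/y_n = 1 + 2/7z + 5/7z(1+6/11z) = 1 + z + 30/77z²
  ⇒ R(z) = 1 + z + 30/77z².

Solve |R(x)|<1 on ℝ⁻.
x=-1.01: |R|=0.3874
R=1: x+30/77x²=0 ⇒ x=−77/30=-2.5667; min R=1−1/(4·30/77)=0.3583>−1
Confirm numerically:
  x=-2.311: |R|=0.76980 <1
  x=-1.713: |R|=0.43026 <1
  x=-1.145: |R|=0.36579 <1
  x=-1.052: |R|=0.37918 <1
  x=-3.096: |R|=1.63850 >1
  x=-2.966: |R|=1.46146 >1
  x=-2.624: |R|=1.05861 >1
So |R|<1 on (-2.5667, 0).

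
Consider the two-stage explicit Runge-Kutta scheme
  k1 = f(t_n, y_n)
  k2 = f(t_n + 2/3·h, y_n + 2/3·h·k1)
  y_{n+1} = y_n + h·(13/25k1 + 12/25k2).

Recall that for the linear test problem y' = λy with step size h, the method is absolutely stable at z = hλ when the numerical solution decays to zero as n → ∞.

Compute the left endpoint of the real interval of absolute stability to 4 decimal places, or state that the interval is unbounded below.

With y'=λy (z=hλ):
  k1=λy_n ⇒ h·k1=z·y_n;  k2=λ(1+2/3z)y_n ⇒ h·k2=z(1+2/3z)y_n
  y_{n+1}/y_n = 1 + 13/25z + 12/25z(1+2/3z) = 1 + z + 8/25z²
  R(z) = 1 + z + 8/25z².

Solve |R(x)|<1 on ℝ⁻.
x=-0.88: |R|=0.3678
R=1: x+8/25x²=0 ⇒ x=−25/8=-3.1250; min R=1−1/(4·8/25)=0.2188>−1
Confirm numerically:
  x=-2.740: |R|=0.66243 <1
  x=-1.620: |R|=0.21981 <1
  x=-1.250: |R|=0.25000 <1
  x=-3.646: |R|=1.60786 >1
  x=-3.452: |R|=1.36122 >1
Interval (-3.1250, 0).

left endpoint -3.1250.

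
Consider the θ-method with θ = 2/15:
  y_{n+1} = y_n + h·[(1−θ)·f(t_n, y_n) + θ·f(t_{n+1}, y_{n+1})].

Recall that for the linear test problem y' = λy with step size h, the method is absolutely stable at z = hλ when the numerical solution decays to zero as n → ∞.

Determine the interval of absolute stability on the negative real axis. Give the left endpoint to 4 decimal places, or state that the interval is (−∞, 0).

z∈(-2.7273,0).

Set f=λy, z=hλ:
  y_{n+1} = y_n + z·[13/15·y_n + 2/15·y_{n+1}] ⇒ (1 − 2/15z)y_{n+1} = (1 + 13/15z)y_n
  Hence R(z) = (1 + 13/15z)/(1 − 2/15z).

Solve |R(x)|<1 on ℝ⁻.
x=-0.83: |R|=0.2527
R=−1: 1+13/15x = −1+2/15x ⇒ -11/15x=2 ⇒ x=2/(-11/15)=-2.7273
Confirm numerically:
  x=-2.271: |R|=0.74317 <1
  x=-2.159: |R|=0.67642 <1
  x=-1.496: |R|=0.24722 <1
  x=-3.317: |R|=1.29985 >1
  x=-3.186: |R|=1.23610 >1
  x=-3.084: |R|=1.18537 >1
Interval (-2.7273, 0).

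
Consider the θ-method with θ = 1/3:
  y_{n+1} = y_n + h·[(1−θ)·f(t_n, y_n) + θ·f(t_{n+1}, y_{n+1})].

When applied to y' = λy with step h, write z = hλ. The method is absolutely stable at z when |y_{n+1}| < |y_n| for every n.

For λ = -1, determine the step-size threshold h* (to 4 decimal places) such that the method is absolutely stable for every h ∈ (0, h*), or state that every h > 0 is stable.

On y'=λy, z=hλ:
  y_{n+1} = y_n + z·[2/3·y_n + 1/3·y_{n+1}] ⇒ (1 − 1/3z)y_{n+1} = (1 + 2/3z)y_n
  R(z) = (1 + 2/3z)/(1 − 1/3z).

Solve |R(x)|<1 on ℝ⁻.
x=-0.98: |R|=0.2613
R=−1: 1+2/3x = −1+1/3x ⇒ -1/3x=2 ⇒ x=2/(-1/3)=-6.0000
Confirm numerically:
  x=-5.726: |R|=0.96860 <1
  x=-5.039: |R|=0.88046 <1
  x=-4.927: |R|=0.86464 <1
  x=-3.447: |R|=0.60400 <1
  x=-6.574: |R|=1.05995 >1
  x=-6.194: |R|=1.02110 >1
So |R|<1 on (-6.0000, 0).

(-6.0000,0); λ=-1 ⇒ h* = (6)/1 = 6.0000.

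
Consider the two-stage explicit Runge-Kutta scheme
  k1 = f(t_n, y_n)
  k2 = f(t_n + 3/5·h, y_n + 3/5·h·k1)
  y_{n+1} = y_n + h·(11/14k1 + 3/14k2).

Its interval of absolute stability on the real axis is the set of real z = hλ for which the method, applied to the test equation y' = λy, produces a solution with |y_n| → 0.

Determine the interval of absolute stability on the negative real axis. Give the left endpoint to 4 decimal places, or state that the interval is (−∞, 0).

z∈(-7.7778,0).

On y'=λy, z=hλ:
  k1=λy_n ⇒ h·k1=z·y_n;  k2=λ(1+3/5z)y_n ⇒ h·k2=z(1+3/5z)y_n
  y_{n+1}/y_n = 1 + 11/14z + 3/14z(1+3/5z) = 1 + z + 9/70z²
  R(z) = 1 + z + 9/70z².

Find x<0 with |R(x)|<1.
x=-1.01: |R|=0.1212
R=1: x+9/70x²=0 ⇒ x=−70/9=-7.7778; min R=1−1/(4·9/70)=-0.9444>−1
Confirm numerically:
  x=-6.226: |R|=0.24218 <1
  x=-4.827: |R|=0.83129 <1
  x=-3.119: |R|=0.86824 <1
  x=-8.355: |R|=1.62006 >1
  x=-8.280: |R|=1.53465 >1
  x=-7.849: |R|=1.07187 >1
Interval (-7.7778, 0).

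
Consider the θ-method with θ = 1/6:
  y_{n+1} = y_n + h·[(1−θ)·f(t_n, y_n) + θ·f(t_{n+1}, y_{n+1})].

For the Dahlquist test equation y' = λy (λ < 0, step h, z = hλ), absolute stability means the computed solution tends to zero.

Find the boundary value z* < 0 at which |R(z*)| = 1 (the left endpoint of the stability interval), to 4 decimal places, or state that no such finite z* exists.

z* = -3.0000.

Set f=λy, z=hλ:
  y_{n+1} = y_n + z·[5/6·y_n + 1/6·y_{n+1}] ⇒ (1 − 1/6z)y_{n+1} = (1 + 5/6z)y_n
  Hence R(z) = (1 + 5/6z)/(1 − 1/6z).

Find x<0 with |R(x)|<1.
x=-1.56: |R|=0.2381
R=−1: 1+5/6x = −1+1/6x ⇒ -2/3x=2 ⇒ x=2/(-2/3)=-3.0000
Confirm numerically:
  x=-2.880: |R|=0.94595 <1
  x=-1.737: |R|=0.34703 <1
  x=-1.243: |R|=0.02968 <1
  x=-1.215: |R|=0.01040 <1
  x=-3.096: |R|=1.04222 >1
  x=-3.034: |R|=1.01505 >1
Interval (-3.0000, 0).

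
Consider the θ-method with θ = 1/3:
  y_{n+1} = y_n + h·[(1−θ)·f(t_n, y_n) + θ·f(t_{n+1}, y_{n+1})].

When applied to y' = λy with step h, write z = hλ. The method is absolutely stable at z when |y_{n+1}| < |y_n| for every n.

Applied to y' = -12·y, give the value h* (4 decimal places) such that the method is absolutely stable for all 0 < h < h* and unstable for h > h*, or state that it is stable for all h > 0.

(-6.0000,0); λ=-12 ⇒ h* = (6)/12 = 0.5000.

Set f=λy, z=hλ:
  y_{n+1} = y_n + z·[2/3·y_n + 1/3·y_{n+1}] ⇒ (1 − 1/3z)y_{n+1} = (1 + 2/3z)y_n
  so R(z) = (1 + 2/3z)/(1 − 1/3z).

Solve |R(x)|<1 on ℝ⁻.
x=-1.15: |R|=0.1687
R=−1: 1+2/3x = −1+1/3x ⇒ -1/3x=2 ⇒ x=2/(-1/3)=-6.0000
Confirm numerically:
  x=-5.592: |R|=0.95251 <1
  x=-4.672: |R|=0.82690 <1
  x=-3.150: |R|=0.53659 <1
  x=-6.227: |R|=1.02460 >1
  x=-6.077: |R|=1.00848 >1
So |R|<1 on (-6.0000, 0).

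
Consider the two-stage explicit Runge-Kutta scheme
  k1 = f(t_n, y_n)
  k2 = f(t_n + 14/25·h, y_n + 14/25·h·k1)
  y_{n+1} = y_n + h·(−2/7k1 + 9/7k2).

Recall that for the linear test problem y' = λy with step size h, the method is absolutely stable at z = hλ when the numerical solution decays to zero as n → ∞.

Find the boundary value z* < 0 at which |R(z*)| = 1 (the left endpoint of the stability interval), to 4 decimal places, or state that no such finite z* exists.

On y'=λy, z=hλ:
  k1=λy_n ⇒ h·k1=z·y_n;  k2=λ(1+14/25z)y_n ⇒ h·k2=z(1+14/25z)y_n
  y_{n+1}/y_n = 1 − 2/7z + 9/7z(1+14/25z) = 1 + z + 18/25z²
  Hence R(z) = 1 + z + 18/25z².

Find x<0 with |R(x)|<1.
x=-1.75: |R|=1.4550
R=1: x+18/25x²=0 ⇒ x=−25/18=-1.3889; min R=1−1/(4·18/25)=0.6528>−1
Confirm numerically:
  x=-1.112: |R|=0.77831 <1
  x=-1.107: |R|=0.77532 <1
  x=-0.832: |R|=0.66640 <1
  x=-0.813: |R|=0.66290 <1
  x=-1.943: |R|=1.77518 >1
  x=-1.871: |R|=1.64946 >1
  x=-1.635: |R|=1.28972 >1
Stable set (-1.3889, 0).

left endpoint -1.3889.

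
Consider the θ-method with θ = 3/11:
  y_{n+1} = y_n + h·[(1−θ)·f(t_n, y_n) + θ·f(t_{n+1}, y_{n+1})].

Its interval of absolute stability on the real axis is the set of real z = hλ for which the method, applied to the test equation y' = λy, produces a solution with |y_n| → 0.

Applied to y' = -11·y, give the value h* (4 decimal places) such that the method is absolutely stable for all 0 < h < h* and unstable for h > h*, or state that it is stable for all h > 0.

With y'=λy (z=hλ):
  y_{n+1} = y_n + z·[8/11·y_n + 3/11·y_{n+1}] ⇒ (1 − 3/11z)y_{n+1} = (1 + 8/11z)y_n
  ⇒ R(z) = (1 + 8/11z)/(1 − 3/11z).

Find x<0 with |R(x)|<1.
x=-1.53: |R|=0.0795
R=−1: 1+8/11x = −1+3/11x ⇒ -5/11x=2 ⇒ x=2/(-5/11)=-4.4000
Confirm numerically:
  x=-4.312: |R|=0.98162 <1
  x=-2.871: |R|=0.61021 <1
  x=-2.823: |R|=0.59500 <1
  x=-4.937: |R|=1.10403 >1
  x=-4.883: |R|=1.09416 >1
  x=-4.765: |R|=1.07215 >1
So |R|<1 on (-4.4000, 0).

(-4.4000,0); λ=-11 ⇒ h* = (22/5)/11 = 0.4000.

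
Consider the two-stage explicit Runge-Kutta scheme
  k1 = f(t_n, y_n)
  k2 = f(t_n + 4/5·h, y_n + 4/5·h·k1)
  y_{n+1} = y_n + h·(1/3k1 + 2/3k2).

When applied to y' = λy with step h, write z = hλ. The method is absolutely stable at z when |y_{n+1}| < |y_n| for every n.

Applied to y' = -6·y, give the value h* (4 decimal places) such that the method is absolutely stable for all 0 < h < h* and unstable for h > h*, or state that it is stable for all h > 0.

With y'=λy (z=hλ):
  k1=λy_n ⇒ h·k1=z·y_n;  k2=λ(1+4/5z)y_n ⇒ h·k2=z(1+4/5z)y_n
  y_{n+1}/y_n = 1 + 1/3z + 2/3z(1+4/5z) = 1 + z + 8/15z²
  R(z) = 1 + z + 8/15z².

Need |R(x)|<1, x<0.
x=-1.46: |R|=0.6769
R=1: x+8/15x²=0 ⇒ x=−15/8=-1.8750; min R=1−1/(4·8/15)=0.5312>−1
Confirm numerically:
  x=-1.805: |R|=0.93261 <1
  x=-1.510: |R|=0.70605 <1
  x=-1.405: |R|=0.64781 <1
  x=-1.086: |R|=0.54301 <1
  x=-2.397: |R|=1.66732 >1
  x=-2.071: |R|=1.21649 >1
So |R|<1 on (-1.8750, 0).

(-1.8750,0); λ=-6 ⇒ h* = (15/8)/6 = 0.3125.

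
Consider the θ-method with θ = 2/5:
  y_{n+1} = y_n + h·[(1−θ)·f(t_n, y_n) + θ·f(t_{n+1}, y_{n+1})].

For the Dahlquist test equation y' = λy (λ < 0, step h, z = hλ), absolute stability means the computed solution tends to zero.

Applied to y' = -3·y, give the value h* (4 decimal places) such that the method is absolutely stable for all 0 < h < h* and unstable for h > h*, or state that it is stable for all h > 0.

(-10.0000,0); λ=-3 ⇒ h* = (10)/3 = 3.3333.

Test eqn y'=λy, z=hλ:
  y_{n+1} = y_n + z·[3/5·y_n + 2/5·y_{n+1}] ⇒ (1 − 2/5z)y_{n+1} = (1 + 3/5z)y_n
  so R(z) = (1 + 3/5z)/(1 − 2/5z).

Find x<0 with |R(x)|<1.
x=-1.56: |R|=0.0394
R=−1: 1+3/5x = −1+2/5x ⇒ -1/5x=2 ⇒ x=2/(-1/5)=-10.0000
Confirm numerically:
  x=-9.968: |R|=0.99872 <1
  x=-9.082: |R|=0.96037 <1
  x=-7.859: |R|=0.89666 <1
  x=-10.462: |R|=1.01782 >1
  x=-10.299: |R|=1.01168 >1
  x=-10.067: |R|=1.00267 >1
Interval (-10.0000, 0).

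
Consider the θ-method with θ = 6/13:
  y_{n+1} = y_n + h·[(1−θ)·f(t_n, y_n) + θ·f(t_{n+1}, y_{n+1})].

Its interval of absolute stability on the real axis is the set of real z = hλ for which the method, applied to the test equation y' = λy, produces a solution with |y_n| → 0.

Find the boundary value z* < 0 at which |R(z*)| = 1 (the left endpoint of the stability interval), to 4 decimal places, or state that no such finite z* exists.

On y'=λy, z=hλ:
  y_{n+1} = y_n + z·[7/13·y_n + 6/13·y_{n+1}] ⇒ (1 − 6/13z)y_{n+1} = (1 + 7/13z)y_n
  ⇒ R(z) = (1 + 7/13z)/(1 − 6/13z).

Solve |R(x)|<1 on ℝ⁻.
x=-0.48: |R|=0.6071
R=−1: 1+7/13x = −1+6/13x ⇒ -1/13x=2 ⇒ x=2/(-1/13)=-26.0000
Confirm numerically:
  x=-23.371: |R|=0.98284 <1
  x=-22.701: |R|=0.97789 <1
  x=-18.919: |R|=0.94403 <1
  x=-26.432: |R|=1.00252 >1
  x=-26.345: |R|=1.00202 >1
  x=-26.242: |R|=1.00142 >1
Interval (-26.0000, 0).

left endpoint -26.0000.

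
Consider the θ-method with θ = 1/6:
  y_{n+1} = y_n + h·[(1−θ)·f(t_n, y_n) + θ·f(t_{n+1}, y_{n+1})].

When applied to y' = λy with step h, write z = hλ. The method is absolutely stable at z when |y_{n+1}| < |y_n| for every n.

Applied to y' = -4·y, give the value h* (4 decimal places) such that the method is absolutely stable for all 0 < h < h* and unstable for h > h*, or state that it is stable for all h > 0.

(-3.0000,0); λ=-4 ⇒ h* = (3)/4 = 0.7500.

On y'=λy, z=hλ:
  y_{n+1} = y_n + z·[5/6·y_n + 1/6·y_{n+1}] ⇒ (1 − 1/6z)y_{n+1} = (1 + 5/6z)y_n
  Hence R(z) = (1 + 5/6z)/(1 − 1/6z).

Find x<0 with |R(x)|<1.
x=-1.7: |R|=0.3247
R=−1: 1+5/6x = −1+1/6x ⇒ -2/3x=2 ⇒ x=2/(-2/3)=-3.0000
Confirm numerically:
  x=-2.382: |R|=0.70508 <1
  x=-1.970: |R|=0.48306 <1
  x=-1.844: |R|=0.41050 <1
  x=-1.751: |R|=0.35544 <1
  x=-3.400: |R|=1.17021 >1
  x=-3.207: |R|=1.08993 >1
  x=-3.099: |R|=1.04352 >1
Stable set (-3.0000, 0).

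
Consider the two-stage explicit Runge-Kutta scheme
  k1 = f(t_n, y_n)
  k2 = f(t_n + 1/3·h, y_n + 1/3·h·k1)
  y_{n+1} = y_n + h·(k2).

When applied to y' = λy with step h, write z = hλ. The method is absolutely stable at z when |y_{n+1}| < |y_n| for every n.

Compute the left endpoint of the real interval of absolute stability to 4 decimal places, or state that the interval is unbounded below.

With y'=λy (z=hλ):
  k1=λy_n ⇒ h·k1=z·y_n;  k2=λ(1+1/3z)y_n ⇒ h·k2=z(1+1/3z)y_n
  y_{n+1}/y_n = 1 + z(1+1/3z) = 1 + z + 1/3z²
  ⇒ R(z) = 1 + z + 1/3z².

Boundary: |R(x)|=1, x<0.
x=-0.34: |R|=0.6985
R=1: x+1/3x²=0 ⇒ x=−3=-3.0000; min R=1−1/(4·1/3)=0.2500>−1
Confirm numerically:
  x=-2.677: |R|=0.71178 <1
  x=-1.528: |R|=0.25026 <1
  x=-1.447: |R|=0.25094 <1
  x=-3.283: |R|=1.30970 >1
  x=-3.163: |R|=1.17186 >1
So |R|<1 on (-3.0000, 0).

z* = -3.0000.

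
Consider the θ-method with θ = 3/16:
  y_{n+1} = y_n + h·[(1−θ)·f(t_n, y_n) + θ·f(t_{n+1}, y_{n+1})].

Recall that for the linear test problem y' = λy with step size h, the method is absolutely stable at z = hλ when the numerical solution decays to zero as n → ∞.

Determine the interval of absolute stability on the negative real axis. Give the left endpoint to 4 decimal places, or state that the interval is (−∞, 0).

z∈(-3.2000,0).

Test eqn y'=λy, z=hλ:
  y_{n+1} = y_n + z·[13/16·y_n + 3/16·y_{n+1}] ⇒ (1 − 3/16z)y_{n+1} = (1 + 13/16z)y_n
  Hence R(z) = (1 + 13/16z)/(1 − 3/16z).

Find x<0 with |R(x)|<1.
x=-0.85: |R|=0.2668
R=−1: 1+13/16x = −1+3/16x ⇒ -5/8x=2 ⇒ x=2/(-5/8)=-3.2000
Confirm numerically:
  x=-3.153: |R|=0.98154 <1
  x=-2.657: |R|=0.77348 <1
  x=-1.842: |R|=0.36913 <1
  x=-3.631: |R|=1.16026 >1
  x=-3.607: |R|=1.15175 >1
Interval (-3.2000, 0).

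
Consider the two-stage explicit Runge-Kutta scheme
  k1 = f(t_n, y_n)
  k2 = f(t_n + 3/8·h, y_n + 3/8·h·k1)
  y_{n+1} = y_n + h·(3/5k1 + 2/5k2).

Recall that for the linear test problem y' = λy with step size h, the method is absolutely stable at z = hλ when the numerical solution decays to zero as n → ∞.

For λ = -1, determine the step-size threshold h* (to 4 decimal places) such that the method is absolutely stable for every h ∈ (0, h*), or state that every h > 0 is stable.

(-6.6667,0); λ=-1 ⇒ h* = (20/3)/1 = 6.6667.

With y'=λy (z=hλ):
  k1=λy_n ⇒ h·k1=z·y_n;  k2=λ(1+3/8z)y_n ⇒ h·k2=z(1+3/8z)y_n
  y_{n+1}/y_n = 1 + 3/5z + 2/5z(1+3/8z) = 1 + z + 3/20z²
  ⇒ R(z) = 1 + z + 3/20z².

Solve |R(x)|<1 on ℝ⁻.
x=-1.41: |R|=0.1118
R=1: x+3/20x²=0 ⇒ x=−20/3=-6.6667; min R=1−1/(4·3/20)=-0.6667>−1
Confirm numerically:
  x=-5.579: |R|=0.08979 <1
  x=-4.637: |R|=0.41173 <1
  x=-4.311: |R|=0.52329 <1
  x=-7.152: |R|=1.52067 >1
  x=-6.908: |R|=1.25007 >1
  x=-6.748: |R|=1.08233 >1
Stable set (-6.6667, 0).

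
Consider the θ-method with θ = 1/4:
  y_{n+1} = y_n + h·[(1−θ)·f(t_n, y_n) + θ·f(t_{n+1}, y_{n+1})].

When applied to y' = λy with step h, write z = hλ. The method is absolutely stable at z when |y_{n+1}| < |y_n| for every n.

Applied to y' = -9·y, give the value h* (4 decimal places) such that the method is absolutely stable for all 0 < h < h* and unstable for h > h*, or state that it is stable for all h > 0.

(-4.0000,0); λ=-9 ⇒ h* = (4)/9 = 0.4444.

Test eqn y'=λy, z=hλ:
  y_{n+1} = y_n + z·[3/4·y_n + 1/4·y_{n+1}] ⇒ (1 − 1/4z)y_{n+1} = (1 + 3/4z)y_n
  R(z) = (1 + 3/4z)/(1 − 1/4z).

Need |R(x)|<1, x<0.
x=-0.73: |R|=0.3827
R=−1: 1+3/4x = −1+1/4x ⇒ -1/2x=2 ⇒ x=2/(-1/2)=-4.0000
Confirm numerically:
  x=-3.141: |R|=0.75942 <1
  x=-2.802: |R|=0.64775 <1
  x=-2.095: |R|=0.37490 <1
  x=-4.354: |R|=1.08475 >1
  x=-4.104: |R|=1.02567 >1
So |R|<1 on (-4.0000, 0).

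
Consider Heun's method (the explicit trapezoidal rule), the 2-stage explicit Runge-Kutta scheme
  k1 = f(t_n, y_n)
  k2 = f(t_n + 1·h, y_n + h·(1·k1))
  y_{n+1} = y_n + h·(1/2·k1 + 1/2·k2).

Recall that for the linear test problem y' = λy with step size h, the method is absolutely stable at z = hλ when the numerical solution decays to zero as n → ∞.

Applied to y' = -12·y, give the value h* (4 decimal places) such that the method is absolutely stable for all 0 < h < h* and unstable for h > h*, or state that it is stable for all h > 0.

With y'=λy (z=hλ):
  order 2, 2-stage ⇒ R(z)=1+z+z^2/2
  (e.g. R(-0.49)=0.63005, |R|=0.63005)

Solve |R(x)|<1 on ℝ⁻.
x=-0.49: |R|=0.6300
|R(-2.36)|=1.4248 |R(-2.33)|=1.3845 |R(-2.08)|=1.0832
Bisect:
  x_lo=-2.4274 |R|=1.5187  x_hi=-0.2193 |R|=0.8047
  mid=-1.32335 |R|=0.55228 →hi
  mid=-1.87537 |R|=0.88313 →hi
  mid=-2.15137 |R|=1.16283 →lo
  mid=-2.01337 |R|=1.01346 →lo
  mid=-1.94437 |R|=0.94592 →hi
  mid=-1.97887 |R|=0.97909 →hi
  mid=-1.99612 |R|=0.99613 →hi
  mid=-2.00475 |R|=1.00476 →lo
  mid=-2.00043 |R|=1.00043 →lo
  ...
  [-2.00003,-1.99989] ⇒ x*=-2.0000
Interval (-2.0000, 0).

(-2.0000,0); λ=-12 ⇒ h* = 0.1667.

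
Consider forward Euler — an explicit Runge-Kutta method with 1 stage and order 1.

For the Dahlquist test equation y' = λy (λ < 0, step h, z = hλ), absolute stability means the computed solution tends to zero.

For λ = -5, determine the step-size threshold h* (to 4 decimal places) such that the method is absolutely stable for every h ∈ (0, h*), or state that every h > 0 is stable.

On y'=λy, z=hλ:
  order 1, 1-stage ⇒ R(z)=1+z
  (e.g. R(-1.7)=-0.70000, |R|=0.70000)

Solve |R(x)|<1 on ℝ⁻.
x=-1.7: |R|=0.7000
|R(-1.55)|=0.5500 |R(-1.34)|=0.3400 |R(-1.09)|=0.0900
Bisect:
  x_lo=-2.5569 |R|=1.5569  x_hi=-0.2070 |R|=0.7930
  mid=-1.38193 |R|=0.38193 →hi
  mid=-1.96940 |R|=0.96940 →hi
  mid=-2.26314 |R|=1.26314 →lo
  mid=-2.11627 |R|=1.11627 →lo
  mid=-2.04283 |R|=1.04283 →lo
  mid=-2.00612 |R|=1.00612 →lo
  mid=-1.98776 |R|=0.98776 →hi
  mid=-1.99694 |R|=0.99694 →hi
  mid=-2.00153 |R|=1.00153 →lo
  ...
  [-2.00009,-1.99995] ⇒ x*=-2.0000
Stable set (-2.0000, 0).

(-2.0000,0); λ=-5 ⇒ h* = 0.4000.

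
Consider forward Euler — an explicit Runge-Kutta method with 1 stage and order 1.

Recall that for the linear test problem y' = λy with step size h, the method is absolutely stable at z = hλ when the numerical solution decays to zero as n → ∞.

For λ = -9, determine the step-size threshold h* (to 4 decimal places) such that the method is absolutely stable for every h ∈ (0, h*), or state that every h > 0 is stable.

Set f=λy, z=hλ:
  order 1, 1-stage ⇒ R(z)=1+z
  (e.g. R(-0.33)=0.67000, |R|=0.67000)

Need |R(x)|<1, x<0.
x=-0.33: |R|=0.6700
|R(-2)|=1.0000 |R(-1.02)|=0.0200 |R(-0.59)|=0.4100
Bisect:
  x_lo=-2.8336 |R|=1.8336  x_hi=-0.3728 |R|=0.6272
  mid=-1.60317 |R|=0.60317 →hi
  mid=-2.21838 |R|=1.21838 →lo
  mid=-1.91078 |R|=0.91078 →hi
  mid=-2.06458 |R|=1.06458 →lo
  mid=-1.98768 |R|=0.98768 →hi
  mid=-2.02613 |R|=1.02613 →lo
  mid=-2.00690 |R|=1.00690 →lo
  mid=-1.99729 |R|=0.99729 →hi
  mid=-2.00210 |R|=1.00210 →lo
  mid=-1.99969 |R|=0.99969 →hi
  ...
  [-2.00014,-1.99999] ⇒ x*=-2.0000
Interval (-2.0000, 0).

(-2.0000,0); λ=-9 ⇒ h* = 0.2222.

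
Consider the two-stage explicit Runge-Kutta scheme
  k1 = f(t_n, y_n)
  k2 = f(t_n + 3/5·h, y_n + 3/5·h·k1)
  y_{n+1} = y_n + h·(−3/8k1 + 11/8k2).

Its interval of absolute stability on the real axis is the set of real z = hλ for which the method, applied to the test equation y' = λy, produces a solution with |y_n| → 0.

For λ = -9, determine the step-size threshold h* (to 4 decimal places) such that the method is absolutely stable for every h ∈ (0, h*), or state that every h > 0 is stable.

With y'=λy (z=hλ):
  k1=λy_n ⇒ h·k1=z·y_n;  k2=λ(1+3/5z)y_n ⇒ h·k2=z(1+3/5z)y_n
  y_{n+1}/y_n = 1 − 3/8z + 11/8z(1+3/5z) = 1 + z + 33/40z²
  Hence R(z) = 1 + z + 33/40z².

Find x<0 with |R(x)|<1.
x=-1.31: |R|=1.1058
R=1: x+33/40x²=0 ⇒ x=−40/33=-1.2121; min R=1−1/(4·33/40)=0.6970>−1
Confirm numerically:
  x=-1.159: |R|=0.94921 <1
  x=-1.028: |R|=0.84385 <1
  x=-0.929: |R|=0.78301 <1
  x=-1.427: |R|=1.25297 >1
  x=-1.247: |R|=1.03588 >1
So |R|<1 on (-1.2121, 0).

(-1.2121,0); λ=-9 ⇒ h* = (40/33)/9 = 0.1347.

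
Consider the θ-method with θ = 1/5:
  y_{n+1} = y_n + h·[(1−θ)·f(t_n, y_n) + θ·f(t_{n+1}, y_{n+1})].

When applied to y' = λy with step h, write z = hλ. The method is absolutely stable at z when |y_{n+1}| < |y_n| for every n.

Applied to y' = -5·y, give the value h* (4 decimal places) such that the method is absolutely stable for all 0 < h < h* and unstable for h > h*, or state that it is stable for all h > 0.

(-3.3333,0); λ=-5 ⇒ h* = (10/3)/5 = 0.6667.

Set f=λy, z=hλ:
  y_{n+1} = y_n + z·[4/5·y_n + 1/5·y_{n+1}] ⇒ (1 − 1/5z)y_{n+1} = (1 + 4/5z)y_n
  Hence R(z) = (1 + 4/5z)/(1 − 1/5z).

Need |R(x)|<1, x<0.
x=-1.77: |R|=0.3072
R=−1: 1+4/5x = −1+1/5x ⇒ -3/5x=2 ⇒ x=2/(-3/5)=-3.3333
Confirm numerically:
  x=-3.211: |R|=0.95530 <1
  x=-3.033: |R|=0.88784 <1
  x=-2.476: |R|=0.65597 <1
  x=-2.231: |R|=0.54266 <1
  x=-3.725: |R|=1.13467 >1
  x=-3.622: |R|=1.10044 >1
  x=-3.559: |R|=1.07910 >1
Interval (-3.3333, 0).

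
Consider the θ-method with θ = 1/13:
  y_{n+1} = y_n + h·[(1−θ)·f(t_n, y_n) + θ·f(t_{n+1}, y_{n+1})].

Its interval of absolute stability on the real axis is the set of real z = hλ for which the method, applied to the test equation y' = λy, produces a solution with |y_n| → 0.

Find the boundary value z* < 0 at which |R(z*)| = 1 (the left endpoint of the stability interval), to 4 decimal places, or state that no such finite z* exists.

With y'=λy (z=hλ):
  y_{n+1} = y_n + z·[12/13·y_n + 1/13·y_{n+1}] ⇒ (1 − 1/13z)y_{n+1} = (1 + 12/13z)y_n
  R(z) = (1 + 12/13z)/(1 − 1/13z).

Find x<0 with |R(x)|<1.
x=-1.62: |R|=0.4405
R=−1: 1+12/13x = −1+1/13x ⇒ -11/13x=2 ⇒ x=2/(-11/13)=-2.3636
Confirm numerically:
  x=-2.287: |R|=0.94486 <1
  x=-2.221: |R|=0.89692 <1
  x=-1.203: |R|=0.10111 <1
  x=-1.066: |R|=0.01479 <1
  x=-2.935: |R|=1.39441 >1
  x=-2.746: |R|=1.26712 >1
  x=-2.701: |R|=1.23635 >1
So |R|<1 on (-2.3636, 0).

z* = -2.3636.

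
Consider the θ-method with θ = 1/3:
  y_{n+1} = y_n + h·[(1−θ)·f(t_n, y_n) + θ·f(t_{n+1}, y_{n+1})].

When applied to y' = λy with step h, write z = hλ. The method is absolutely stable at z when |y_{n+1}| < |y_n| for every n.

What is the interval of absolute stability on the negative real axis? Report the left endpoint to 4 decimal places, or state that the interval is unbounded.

On y'=λy, z=hλ:
  y_{n+1} = y_n + z·[2/3·y_n + 1/3·y_{n+1}] ⇒ (1 − 1/3z)y_{n+1} = (1 + 2/3z)y_n
  Hence R(z) = (1 + 2/3z)/(1 − 1/3z).

Need |R(x)|<1, x<0.
x=-0.34: |R|=0.6946
R=−1: 1+2/3x = −1+1/3x ⇒ -1/3x=2 ⇒ x=2/(-1/3)=-6.0000
Confirm numerically:
  x=-5.953: |R|=0.99475 <1
  x=-4.997: |R|=0.87458 <1
  x=-4.463: |R|=0.79405 <1
  x=-6.245: |R|=1.02650 >1
  x=-6.177: |R|=1.01929 >1
So |R|<1 on (-6.0000, 0).

(-6.0000, 0).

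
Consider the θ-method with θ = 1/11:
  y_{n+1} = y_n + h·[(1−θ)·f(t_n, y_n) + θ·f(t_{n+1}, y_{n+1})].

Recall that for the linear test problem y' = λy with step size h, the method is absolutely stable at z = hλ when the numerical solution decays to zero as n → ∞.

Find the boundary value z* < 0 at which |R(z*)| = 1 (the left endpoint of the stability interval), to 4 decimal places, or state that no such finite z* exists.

On y'=λy, z=hλ:
  y_{n+1} = y_n + z·[10/11·y_n + 1/11·y_{n+1}] ⇒ (1 − 1/11z)y_{n+1} = (1 + 10/11z)y_n
  Hence R(z) = (1 + 10/11z)/(1 − 1/11z).

Solve |R(x)|<1 on ℝ⁻.
x=-0.91: |R|=0.1595
R=−1: 1+10/11x = −1+1/11x ⇒ -9/11x=2 ⇒ x=2/(-9/11)=-2.4444
Confirm numerically:
  x=-2.198: |R|=0.83194 <1
  x=-1.694: |R|=0.46794 <1
  x=-1.295: |R|=0.15860 <1
  x=-2.966: |R|=1.33610 >1
  x=-2.558: |R|=1.07538 >1
So |R|<1 on (-2.4444, 0).

left endpoint -2.4444.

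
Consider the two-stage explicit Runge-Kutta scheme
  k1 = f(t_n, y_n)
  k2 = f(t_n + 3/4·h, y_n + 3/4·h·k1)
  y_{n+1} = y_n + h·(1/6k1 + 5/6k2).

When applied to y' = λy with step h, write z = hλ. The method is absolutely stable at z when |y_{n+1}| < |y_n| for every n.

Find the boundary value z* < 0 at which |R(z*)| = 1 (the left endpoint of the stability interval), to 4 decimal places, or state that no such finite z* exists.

left endpoint -1.6000.

Set f=λy, z=hλ:
  k1=λy_n ⇒ h·k1=z·y_n;  k2=λ(1+3/4z)y_n ⇒ h·k2=z(1+3/4z)y_n
  y_{n+1}/y_n = 1 + 1/6z + 5/6z(1+3/4z) = 1 + z + 5/8z²
  Hence R(z) = 1 + z + 5/8z².

Find x<0 with |R(x)|<1.
x=-1.22: |R|=0.7102
R=1: x+5/8x²=0 ⇒ x=−8/5=-1.6000; min R=1−1/(4·5/8)=0.6000>−1
Confirm numerically:
  x=-1.464: |R|=0.87556 <1
  x=-1.374: |R|=0.80592 <1
  x=-0.990: |R|=0.62256 <1
  x=-0.840: |R|=0.60100 <1
  x=-2.177: |R|=1.78508 >1
  x=-1.627: |R|=1.02746 >1
So |R|<1 on (-1.6000, 0).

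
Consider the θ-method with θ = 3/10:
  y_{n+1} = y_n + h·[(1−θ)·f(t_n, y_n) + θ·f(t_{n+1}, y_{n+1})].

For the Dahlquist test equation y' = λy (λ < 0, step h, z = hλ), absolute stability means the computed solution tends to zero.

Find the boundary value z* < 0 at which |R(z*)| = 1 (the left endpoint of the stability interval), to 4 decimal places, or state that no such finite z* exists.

Test eqn y'=λy, z=hλ:
  y_{n+1} = y_n + z·[7/10·y_n + 3/10·y_{n+1}] ⇒ (1 − 3/10z)y_{n+1} = (1 + 7/10z)y_n
  ⇒ R(z) = (1 + 7/10z)/(1 − 3/10z).

Boundary: |R(x)|=1, x<0.
x=-1.77: |R|=0.1561
R=−1: 1+7/10x = −1+3/10x ⇒ -2/5x=2 ⇒ x=2/(-2/5)=-5.0000
Confirm numerically:
  x=-3.841: |R|=0.78460 <1
  x=-3.329: |R|=0.66558 <1
  x=-2.766: |R|=0.51164 <1
  x=-2.642: |R|=0.47384 <1
  x=-5.167: |R|=1.02620 >1
  x=-5.166: |R|=1.02604 >1
Interval (-5.0000, 0).

left endpoint -5.0000.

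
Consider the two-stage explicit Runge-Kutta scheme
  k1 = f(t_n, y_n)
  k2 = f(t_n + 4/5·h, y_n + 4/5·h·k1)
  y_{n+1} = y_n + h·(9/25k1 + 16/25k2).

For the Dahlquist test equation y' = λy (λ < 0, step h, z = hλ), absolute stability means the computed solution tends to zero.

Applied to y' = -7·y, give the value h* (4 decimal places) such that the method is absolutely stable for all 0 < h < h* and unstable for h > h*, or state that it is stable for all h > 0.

(-1.9531,0); λ=-7 ⇒ h* = (125/64)/7 = 0.2790.

Set f=λy, z=hλ:
  k1=λy_n ⇒ h·k1=z·y_n;  k2=λ(1+4/5z)y_n ⇒ h·k2=z(1+4/5z)y_n
  y_{n+1}/y_n = 1 + 9/25z + 16/25z(1+4/5z) = 1 + z + 64/125z²
  so R(z) = 1 + z + 64/125z².

Boundary: |R(x)|=1, x<0.
x=-0.41: |R|=0.6761
R=1: x+64/125x²=0 ⇒ x=−125/64=-1.9531; min R=1−1/(4·64/125)=0.5117>−1
Confirm numerically:
  x=-1.563: |R|=0.68780 <1
  x=-1.334: |R|=0.57713 <1
  x=-1.093: |R|=0.51866 <1
  x=-2.336: |R|=1.45793 >1
  x=-2.267: |R|=1.36432 >1
  x=-2.122: |R|=1.18348 >1
So |R|<1 on (-1.9531, 0).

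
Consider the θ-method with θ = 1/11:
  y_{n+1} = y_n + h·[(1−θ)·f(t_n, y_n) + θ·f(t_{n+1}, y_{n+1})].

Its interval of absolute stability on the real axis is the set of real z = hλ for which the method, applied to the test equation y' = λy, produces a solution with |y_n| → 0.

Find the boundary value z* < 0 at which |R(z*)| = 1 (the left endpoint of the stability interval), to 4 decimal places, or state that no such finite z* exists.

z* = -2.4444.

Set f=λy, z=hλ:
  y_{n+1} = y_n + z·[10/11·y_n + 1/11·y_{n+1}] ⇒ (1 − 1/11z)y_{n+1} = (1 + 10/11z)y_n
  ⇒ R(z) = (1 + 10/11z)/(1 − 1/11z).

Boundary: |R(x)|=1, x<0.
x=-1.75: |R|=0.5098
R=−1: 1+10/11x = −1+1/11x ⇒ -9/11x=2 ⇒ x=2/(-9/11)=-2.4444
Confirm numerically:
  x=-1.535: |R|=0.34703 <1
  x=-1.331: |R|=0.18733 <1
  x=-1.233: |R|=0.10872 <1
  x=-2.937: |R|=1.31807 >1
  x=-2.648: |R|=1.13423 >1
So |R|<1 on (-2.4444, 0).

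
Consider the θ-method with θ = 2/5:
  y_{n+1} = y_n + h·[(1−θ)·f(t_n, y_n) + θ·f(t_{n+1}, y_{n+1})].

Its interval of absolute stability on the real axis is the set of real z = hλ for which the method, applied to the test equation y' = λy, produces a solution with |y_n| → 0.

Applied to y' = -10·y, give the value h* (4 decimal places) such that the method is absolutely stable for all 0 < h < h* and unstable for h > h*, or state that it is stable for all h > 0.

(-10.0000,0); λ=-10 ⇒ h* = (10)/10 = 1.0000.

With y'=λy (z=hλ):
  y_{n+1} = y_n + z·[3/5·y_n + 2/5·y_{n+1}] ⇒ (1 − 2/5z)y_{n+1} = (1 + 3/5z)y_n
  ⇒ R(z) = (1 + 3/5z)/(1 − 2/5z).

Solve |R(x)|<1 on ℝ⁻.
x=-1.52: |R|=0.0547
R=−1: 1+3/5x = −1+2/5x ⇒ -1/5x=2 ⇒ x=2/(-1/5)=-10.0000
Confirm numerically:
  x=-8.046: |R|=0.90736 <1
  x=-7.083: |R|=0.84780 <1
  x=-7.013: |R|=0.84300 <1
  x=-5.411: |R|=0.70996 <1
  x=-10.390: |R|=1.01513 >1
  x=-10.307: |R|=1.01199 >1
  x=-10.131: |R|=1.00519 >1
Stable set (-10.0000, 0).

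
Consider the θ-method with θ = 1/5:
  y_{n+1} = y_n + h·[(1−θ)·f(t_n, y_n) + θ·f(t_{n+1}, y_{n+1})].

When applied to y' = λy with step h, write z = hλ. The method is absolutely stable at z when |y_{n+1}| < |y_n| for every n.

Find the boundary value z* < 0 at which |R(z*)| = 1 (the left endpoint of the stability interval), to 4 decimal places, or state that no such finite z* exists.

left endpoint -3.3333.

Test eqn y'=λy, z=hλ:
  y_{n+1} = y_n + z·[4/5·y_n + 1/5·y_{n+1}] ⇒ (1 − 1/5z)y_{n+1} = (1 + 4/5z)y_n
  ⇒ R(z) = (1 + 4/5z)/(1 − 1/5z).

Need |R(x)|<1, x<0.
x=-1.69: |R|=0.2631
R=−1: 1+4/5x = −1+1/5x ⇒ -3/5x=2 ⇒ x=2/(-3/5)=-3.3333
Confirm numerically:
  x=-3.070: |R|=0.90211 <1
  x=-2.169: |R|=0.51276 <1
  x=-1.760: |R|=0.30178 <1
  x=-3.852: |R|=1.17578 >1
  x=-3.744: |R|=1.14090 >1
So |R|<1 on (-3.3333, 0).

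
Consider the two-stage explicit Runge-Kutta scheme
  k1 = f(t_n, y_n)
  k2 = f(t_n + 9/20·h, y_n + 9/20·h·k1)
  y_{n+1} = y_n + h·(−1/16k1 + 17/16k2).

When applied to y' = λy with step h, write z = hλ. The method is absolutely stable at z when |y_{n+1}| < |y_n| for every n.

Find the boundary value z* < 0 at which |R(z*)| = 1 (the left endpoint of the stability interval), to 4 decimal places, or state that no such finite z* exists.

left endpoint -2.0915.

Test eqn y'=λy, z=hλ:
  k1=λy_n ⇒ h·k1=z·y_n;  k2=λ(1+9/20z)y_n ⇒ h·k2=z(1+9/20z)y_n
  y_{n+1}/y_n = 1 − 1/16z + 17/16z(1+9/20z) = 1 + z + 153/320z²
  Hence R(z) = 1 + z + 153/320z².

Find x<0 with |R(x)|<1.
x=-1.12: |R|=0.4798
R=1: x+153/320x²=0 ⇒ x=−320/153=-2.0915; min R=1−1/(4·153/320)=0.4771>−1
Confirm numerically:
  x=-1.519: |R|=0.58421 <1
  x=-1.475: |R|=0.56522 <1
  x=-0.991: |R|=0.47856 <1
  x=-0.917: |R|=0.48505 <1
  x=-2.548: |R|=1.55613 >1
  x=-2.517: |R|=1.51206 >1
  x=-2.487: |R|=1.47028 >1
Interval (-2.0915, 0).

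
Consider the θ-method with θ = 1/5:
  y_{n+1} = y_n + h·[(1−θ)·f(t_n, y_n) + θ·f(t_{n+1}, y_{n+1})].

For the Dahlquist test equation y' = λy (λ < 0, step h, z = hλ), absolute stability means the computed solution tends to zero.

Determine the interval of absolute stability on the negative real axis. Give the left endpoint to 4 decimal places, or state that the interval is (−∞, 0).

z∈(-3.3333,0).

Set f=λy, z=hλ:
  y_{n+1} = y_n + z·[4/5·y_n + 1/5·y_{n+1}] ⇒ (1 − 1/5z)y_{n+1} = (1 + 4/5z)y_n
  R(z) = (1 + 4/5z)/(1 − 1/5z).

Solve |R(x)|<1 on ℝ⁻.
x=-1.15: |R|=0.0650
R=−1: 1+4/5x = −1+1/5x ⇒ -3/5x=2 ⇒ x=2/(-3/5)=-3.3333
Confirm numerically:
  x=-3.014: |R|=0.88046 <1
  x=-2.916: |R|=0.84184 <1
  x=-1.634: |R|=0.23153 <1
  x=-1.628: |R|=0.22812 <1
  x=-3.887: |R|=1.18690 >1
  x=-3.433: |R|=1.03546 >1
  x=-3.386: |R|=1.01884 >1
Interval (-3.3333, 0).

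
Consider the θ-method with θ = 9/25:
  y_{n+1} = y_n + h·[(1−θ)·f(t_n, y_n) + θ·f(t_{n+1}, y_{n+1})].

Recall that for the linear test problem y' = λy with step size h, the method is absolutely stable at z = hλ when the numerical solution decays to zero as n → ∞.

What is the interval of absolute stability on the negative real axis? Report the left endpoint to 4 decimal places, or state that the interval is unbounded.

(-7.1429, 0).

With y'=λy (z=hλ):
  y_{n+1} = y_n + z·[16/25·y_n + 9/25·y_{n+1}] ⇒ (1 − 9/25z)y_{n+1} = (1 + 16/25z)y_n
  ⇒ R(z) = (1 + 16/25z)/(1 − 9/25z).

Solve |R(x)|<1 on ℝ⁻.
x=-1.13: |R|=0.1968
R=−1: 1+16/25x = −1+9/25x ⇒ -7/25x=2 ⇒ x=2/(-7/25)=-7.1429
Confirm numerically:
  x=-6.972: |R|=0.98637 <1
  x=-5.497: |R|=0.84530 <1
  x=-5.121: |R|=0.80091 <1
  x=-5.039: |R|=0.79066 <1
  x=-7.668: |R|=1.03910 >1
  x=-7.574: |R|=1.03239 >1
Interval (-7.1429, 0).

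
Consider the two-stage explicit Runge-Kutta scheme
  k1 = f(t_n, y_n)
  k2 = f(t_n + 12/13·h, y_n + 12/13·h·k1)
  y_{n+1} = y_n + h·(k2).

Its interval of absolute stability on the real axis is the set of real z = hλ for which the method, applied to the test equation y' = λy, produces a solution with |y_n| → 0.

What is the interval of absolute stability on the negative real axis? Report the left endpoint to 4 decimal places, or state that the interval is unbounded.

Set f=λy, z=hλ:
  k1=λy_n ⇒ h·k1=z·y_n;  k2=λ(1+12/13z)y_n ⇒ h·k2=z(1+12/13z)y_n
  y_{n+1}/y_n = 1 + z(1+12/13z) = 1 + z + 12/13z²
  Hence R(z) = 1 + z + 12/13z².

Boundary: |R(x)|=1, x<0.
x=-1.5: |R|=1.5769
R=1: x+12/13x²=0 ⇒ x=−13/12=-1.0833; min R=1−1/(4·12/13)=0.7292>−1
Confirm numerically:
  x=-0.564: |R|=0.72963 <1
  x=-0.540: |R|=0.72917 <1
  x=-0.456: |R|=0.73594 <1
  x=-1.665: |R|=1.89398 >1
  x=-1.640: |R|=1.84271 >1
Interval (-1.0833, 0).

z∈(-1.0833,0).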